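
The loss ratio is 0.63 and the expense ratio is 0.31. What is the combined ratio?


Combined ratio = loss ratio + expense ratio
= 0.63 + 0.31
= 0.94


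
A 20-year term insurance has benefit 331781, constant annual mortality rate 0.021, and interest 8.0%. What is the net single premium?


NSP = benefit * sum_{k=0}^{n-1} k_p_x * q * v^(k+1)
With constant q=0.021, v=0.925926
Sum = 0.178741
NSP = 331781 * 0.178741
= 59302.9913


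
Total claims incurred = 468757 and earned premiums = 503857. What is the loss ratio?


Loss ratio = claims / premiums
= 468757 / 503857
= 0.9303


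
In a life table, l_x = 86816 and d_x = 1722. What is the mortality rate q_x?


q_x = d_x / l_x
= 1722 / 86816
= 0.0198


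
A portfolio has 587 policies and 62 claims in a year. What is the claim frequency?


frequency = claims / policies
= 62 / 587
= 0.1056


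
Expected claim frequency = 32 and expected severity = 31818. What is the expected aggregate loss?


E[S] = E[N] * E[X]
= 32 * 31818
= 1.0182e+06


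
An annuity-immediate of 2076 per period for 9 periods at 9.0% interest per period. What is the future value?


FV = PMT * ((1+i)^n - 1) / i
= 2076 * ((1.09)^9 - 1) / 0.09
= 2076 * (2.171893 - 1) / 0.09
= 27031.6716


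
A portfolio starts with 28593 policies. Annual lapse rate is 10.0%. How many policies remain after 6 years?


remaining = initial * (1 - lapse)^years
= 28593 * (1 - 0.1)^6
= 28593 * 0.531441
= 15195.4925


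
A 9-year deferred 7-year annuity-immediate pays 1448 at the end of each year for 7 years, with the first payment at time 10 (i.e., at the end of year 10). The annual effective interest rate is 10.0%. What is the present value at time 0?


PV at time 9 of the 7-year annuity-immediate:
a_n = 1448 * (1-(1+0.1)^(-7))/0.1 = 7049.4704
Discount back 9 years to time 0:
PV = 7049.4704 * (1+0.1)^(-9)
= 7049.4704 * 0.424098
= 2989.6636


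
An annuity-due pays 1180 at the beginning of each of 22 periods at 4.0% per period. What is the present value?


PV_due = PMT * (1-(1+i)^(-n))/i * (1+i)
PV_immediate = 17052.3161
PV_due = 17052.3161 * 1.04
= 17734.4087


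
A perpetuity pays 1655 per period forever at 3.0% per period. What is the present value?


PV = PMT / i
= 1655 / 0.03
= 55166.6667


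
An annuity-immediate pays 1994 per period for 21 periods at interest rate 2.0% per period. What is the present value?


PV = PMT * (1 - (1+i)^(-n)) / i
= 1994 * (1 - (1+0.02)^(-21)) / 0.02
= 1994 * (1 - 0.659776) / 0.02
= 1994 * 17.011209
= 33920.3511


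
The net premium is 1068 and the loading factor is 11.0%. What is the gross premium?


Gross = net * (1 + loading)
= 1068 * (1 + 0.11)
= 1068 * 1.11
= 1185.48


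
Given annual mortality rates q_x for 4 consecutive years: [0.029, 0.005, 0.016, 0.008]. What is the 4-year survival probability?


p_k = 1 - q_k for each year
Survival = product of (1 - q_k)
= 0.971 * 0.995 * 0.984 * 0.992
= 0.9431


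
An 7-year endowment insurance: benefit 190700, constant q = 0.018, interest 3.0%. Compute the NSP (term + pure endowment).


Term component = 20308.746
Pure endowment = 7_p_x * v^7 * benefit = 0.880604 * 0.813092 * 190700 = 136543.344
NSP = 156852.09


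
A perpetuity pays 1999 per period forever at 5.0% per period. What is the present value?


PV = PMT / i
= 1999 / 0.05
= 39980.0


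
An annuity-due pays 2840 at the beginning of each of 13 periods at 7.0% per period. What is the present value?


PV_due = PMT * (1-(1+i)^(-n))/i * (1+i)
PV_immediate = 23735.7281
PV_due = 23735.7281 * 1.07
= 25397.2291


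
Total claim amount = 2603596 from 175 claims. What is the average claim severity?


severity = total / number
= 2603596 / 175
= 14877.6914


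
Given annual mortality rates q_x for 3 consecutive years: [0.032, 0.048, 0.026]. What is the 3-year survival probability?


p_k = 1 - q_k for each year
Survival = product of (1 - q_k)
= 0.968 * 0.952 * 0.974
= 0.8976


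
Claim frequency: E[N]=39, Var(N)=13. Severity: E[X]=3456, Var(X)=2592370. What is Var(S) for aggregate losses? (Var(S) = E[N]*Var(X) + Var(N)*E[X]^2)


Var(S) = E[N]*Var(X) + Var(N)*E[X]^2
= 39*2592370 + 13*3456^2
= 101102430 + 155271168
= 2.5637e+08


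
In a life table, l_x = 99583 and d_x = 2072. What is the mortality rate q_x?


q_x = d_x / l_x
= 2072 / 99583
= 0.0208


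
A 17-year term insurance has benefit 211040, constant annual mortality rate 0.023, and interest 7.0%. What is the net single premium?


NSP = benefit * sum_{k=0}^{n-1} k_p_x * q * v^(k+1)
With constant q=0.023, v=0.934579
Sum = 0.194598
NSP = 211040 * 0.194598
= 41067.8673


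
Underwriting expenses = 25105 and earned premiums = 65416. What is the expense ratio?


Expense ratio = expenses / premiums
= 25105 / 65416
= 0.3838


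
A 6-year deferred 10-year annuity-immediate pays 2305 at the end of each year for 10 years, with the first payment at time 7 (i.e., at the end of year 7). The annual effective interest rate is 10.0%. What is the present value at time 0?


PV at time 6 of the 10-year annuity-immediate:
a_n = 2305 * (1-(1+0.1)^(-10))/0.1 = 14163.2272
Discount back 6 years to time 0:
PV = 14163.2272 * (1+0.1)^(-6)
= 14163.2272 * 0.564474
= 7994.7725


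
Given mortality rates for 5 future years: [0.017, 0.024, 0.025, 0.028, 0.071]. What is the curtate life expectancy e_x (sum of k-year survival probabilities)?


e_x = sum_{k=1}^{n} k_p_x
k_p_x values:
  1_p_x = 0.983
  2_p_x = 0.959408
  3_p_x = 0.935423
  4_p_x = 0.909231
  5_p_x = 0.844676
e_x = 4.6317


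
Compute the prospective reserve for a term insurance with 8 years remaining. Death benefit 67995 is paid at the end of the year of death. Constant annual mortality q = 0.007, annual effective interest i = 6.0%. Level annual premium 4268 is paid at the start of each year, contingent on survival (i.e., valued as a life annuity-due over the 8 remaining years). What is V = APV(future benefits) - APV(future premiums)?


v = 1/(1+i) = 0.943396
APV(future benefits) per unit = sum_{k=0}^{7} k_p_x * q * v^(k+1) = 0.042509
APV(future benefits) = 67995 * 0.042509 = 2890.4137
Life annuity-due factor ä_{x:8} = sum_{k=0}^{7} k_p_x * v^k = 6.437109
APV(future premiums) = 4268 * 6.437109 = 27473.5804
V = 2890.4137 - 27473.5804
= -24583.1667


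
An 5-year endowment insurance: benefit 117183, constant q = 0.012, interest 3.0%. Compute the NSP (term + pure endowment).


Term component = 6291.7362
Pure endowment = 5_p_x * v^5 * benefit = 0.941423 * 0.862609 * 117183 = 95161.9235
NSP = 101453.6596


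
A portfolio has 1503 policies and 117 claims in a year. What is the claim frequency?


frequency = claims / policies
= 117 / 1503
= 0.0778


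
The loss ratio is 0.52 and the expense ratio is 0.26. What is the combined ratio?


Combined ratio = loss ratio + expense ratio
= 0.52 + 0.26
= 0.78


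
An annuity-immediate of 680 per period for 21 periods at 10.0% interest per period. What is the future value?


FV = PMT * ((1+i)^n - 1) / i
= 680 * ((1.1)^21 - 1) / 0.1
= 680 * (7.40025 - 1) / 0.1
= 43521.6996


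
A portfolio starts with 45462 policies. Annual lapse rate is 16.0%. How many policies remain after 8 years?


remaining = initial * (1 - lapse)^years
= 45462 * (1 - 0.16)^8
= 45462 * 0.247876
= 11268.9338


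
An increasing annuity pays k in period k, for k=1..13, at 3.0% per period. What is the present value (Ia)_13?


(Ia)_n = sum_{k=1}^{n} k * v^k, v = 1/(1+i)
v = 0.970874
Sum computed term by term:
(Ia)_13 = 70.0546


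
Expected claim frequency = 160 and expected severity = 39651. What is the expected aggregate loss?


E[S] = E[N] * E[X]
= 160 * 39651
= 6.3442e+06


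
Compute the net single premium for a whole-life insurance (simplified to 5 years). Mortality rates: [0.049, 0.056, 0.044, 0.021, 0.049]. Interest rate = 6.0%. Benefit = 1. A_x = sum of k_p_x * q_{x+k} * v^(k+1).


v = 0.943396
Year 0: k_p_x=1.0, q=0.049, term=0.046226
Year 1: k_p_x=0.951, q=0.056, term=0.047398
Year 2: k_p_x=0.897744, q=0.044, term=0.033166
Year 3: k_p_x=0.858243, q=0.021, term=0.014276
Year 4: k_p_x=0.84022, q=0.049, term=0.030765
A_x = 0.1718


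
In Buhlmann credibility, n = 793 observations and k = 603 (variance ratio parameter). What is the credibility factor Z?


Z = n / (n + k)
= 793 / (793 + 603)
= 793 / 1396
= 0.5681


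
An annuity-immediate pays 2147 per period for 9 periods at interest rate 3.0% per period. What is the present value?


PV = PMT * (1 - (1+i)^(-n)) / i
= 2147 * (1 - (1+0.03)^(-9)) / 0.03
= 2147 * (1 - 0.766417) / 0.03
= 2147 * 7.786109
= 16716.7759


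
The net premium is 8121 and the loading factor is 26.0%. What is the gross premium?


Gross = net * (1 + loading)
= 8121 * (1 + 0.26)
= 8121 * 1.26
= 10232.46


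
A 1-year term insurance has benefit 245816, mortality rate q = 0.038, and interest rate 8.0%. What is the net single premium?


NSP = benefit * q * v
v = 1/(1+i) = 0.925926
NSP = 245816 * 0.038 * 0.925926
= 8649.0815


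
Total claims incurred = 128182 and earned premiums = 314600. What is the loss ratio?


Loss ratio = claims / premiums
= 128182 / 314600
= 0.4074


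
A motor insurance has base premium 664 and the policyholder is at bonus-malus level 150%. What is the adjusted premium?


adjusted = base * BM_level / 100
= 664 * 150 / 100
= 664 * 1.5
= 996.0


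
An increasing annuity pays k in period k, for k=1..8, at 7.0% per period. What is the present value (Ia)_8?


(Ia)_n = sum_{k=1}^{n} k * v^k, v = 1/(1+i)
v = 0.934579
Sum computed term by term:
(Ia)_8 = 24.7602


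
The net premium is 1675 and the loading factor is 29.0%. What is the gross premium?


Gross = net * (1 + loading)
= 1675 * (1 + 0.29)
= 1675 * 1.29
= 2160.75


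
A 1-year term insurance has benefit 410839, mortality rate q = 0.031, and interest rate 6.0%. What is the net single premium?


NSP = benefit * q * v
v = 1/(1+i) = 0.943396
NSP = 410839 * 0.031 * 0.943396
= 12015.1028


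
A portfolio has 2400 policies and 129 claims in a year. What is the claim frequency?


frequency = claims / policies
= 129 / 2400
= 0.0537


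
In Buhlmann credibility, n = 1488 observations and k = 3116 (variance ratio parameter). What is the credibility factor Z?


Z = n / (n + k)
= 1488 / (1488 + 3116)
= 1488 / 4604
= 0.3232


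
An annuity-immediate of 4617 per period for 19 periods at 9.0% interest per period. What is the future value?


FV = PMT * ((1+i)^n - 1) / i
= 4617 * ((1.09)^19 - 1) / 0.09
= 4617 * (5.141661 - 1) / 0.09
= 212467.2224


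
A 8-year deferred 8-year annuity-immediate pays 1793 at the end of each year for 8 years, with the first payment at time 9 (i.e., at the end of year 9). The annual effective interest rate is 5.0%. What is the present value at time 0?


PV at time 8 of the 8-year annuity-immediate:
a_n = 1793 * (1-(1+0.05)^(-8))/0.05 = 11588.5405
Discount back 8 years to time 0:
PV = 11588.5405 * (1+0.05)^(-8)
= 11588.5405 * 0.676839
= 7843.5803


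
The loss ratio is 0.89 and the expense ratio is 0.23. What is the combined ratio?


Combined ratio = loss ratio + expense ratio
= 0.89 + 0.23
= 1.12


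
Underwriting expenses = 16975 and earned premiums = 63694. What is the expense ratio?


Expense ratio = expenses / premiums
= 16975 / 63694
= 0.2665


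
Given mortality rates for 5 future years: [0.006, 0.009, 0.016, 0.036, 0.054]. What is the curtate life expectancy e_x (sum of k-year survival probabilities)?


e_x = sum_{k=1}^{n} k_p_x
k_p_x values:
  1_p_x = 0.994
  2_p_x = 0.985054
  3_p_x = 0.969293
  4_p_x = 0.934399
  5_p_x = 0.883941
e_x = 4.7667


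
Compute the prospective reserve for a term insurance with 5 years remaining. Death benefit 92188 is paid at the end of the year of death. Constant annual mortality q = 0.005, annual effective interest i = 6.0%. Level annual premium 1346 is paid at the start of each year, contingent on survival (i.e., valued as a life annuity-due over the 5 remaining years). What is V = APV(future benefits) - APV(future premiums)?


v = 1/(1+i) = 0.943396
APV(future benefits) per unit = sum_{k=0}^{4} k_p_x * q * v^(k+1) = 0.020864
APV(future benefits) = 92188 * 0.020864 = 1923.4487
Life annuity-due factor ä_{x:5} = sum_{k=0}^{4} k_p_x * v^k = 4.423256
APV(future premiums) = 1346 * 4.423256 = 5953.7026
V = 1923.4487 - 5953.7026
= -4030.2539


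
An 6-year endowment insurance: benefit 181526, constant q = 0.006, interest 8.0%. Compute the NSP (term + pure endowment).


Term component = 4966.7907
Pure endowment = 6_p_x * v^6 * benefit = 0.964536 * 0.63017 * 181526 = 110335.3333
NSP = 115302.124


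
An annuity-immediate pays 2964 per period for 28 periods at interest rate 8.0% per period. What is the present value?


PV = PMT * (1 - (1+i)^(-n)) / i
= 2964 * (1 - (1+0.08)^(-28)) / 0.08
= 2964 * (1 - 0.115914) / 0.08
= 2964 * 11.051078
= 32755.3966


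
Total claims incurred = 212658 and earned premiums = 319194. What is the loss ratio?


Loss ratio = claims / premiums
= 212658 / 319194
= 0.6662


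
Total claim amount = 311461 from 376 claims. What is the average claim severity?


severity = total / number
= 311461 / 376
= 828.3537


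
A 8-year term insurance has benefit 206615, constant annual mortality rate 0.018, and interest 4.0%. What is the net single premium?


NSP = benefit * sum_{k=0}^{n-1} k_p_x * q * v^(k+1)
With constant q=0.018, v=0.961538
Sum = 0.114248
NSP = 206615 * 0.114248
= 23605.4315


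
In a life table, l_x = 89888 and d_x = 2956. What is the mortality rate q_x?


q_x = d_x / l_x
= 2956 / 89888
= 0.0329


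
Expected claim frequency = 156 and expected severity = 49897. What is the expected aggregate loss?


E[S] = E[N] * E[X]
= 156 * 49897
= 7.7839e+06


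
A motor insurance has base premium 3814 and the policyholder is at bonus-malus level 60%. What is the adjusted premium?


adjusted = base * BM_level / 100
= 3814 * 60 / 100
= 3814 * 0.6
= 2288.4


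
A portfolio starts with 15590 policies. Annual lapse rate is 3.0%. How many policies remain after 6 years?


remaining = initial * (1 - lapse)^years
= 15590 * (1 - 0.03)^6
= 15590 * 0.832972
= 12986.0336


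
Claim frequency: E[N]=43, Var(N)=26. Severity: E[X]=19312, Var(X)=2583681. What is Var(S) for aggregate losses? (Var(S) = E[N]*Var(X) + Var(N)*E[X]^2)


Var(S) = E[N]*Var(X) + Var(N)*E[X]^2
= 43*2583681 + 26*19312^2
= 111098283 + 9696786944
= 9.8079e+09


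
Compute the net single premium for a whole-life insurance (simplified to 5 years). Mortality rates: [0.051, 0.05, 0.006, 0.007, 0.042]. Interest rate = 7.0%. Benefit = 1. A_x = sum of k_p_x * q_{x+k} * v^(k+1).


v = 0.934579
Year 0: k_p_x=1.0, q=0.051, term=0.047664
Year 1: k_p_x=0.949, q=0.05, term=0.041445
Year 2: k_p_x=0.90155, q=0.006, term=0.004416
Year 3: k_p_x=0.896141, q=0.007, term=0.004786
Year 4: k_p_x=0.889868, q=0.042, term=0.026647
A_x = 0.125


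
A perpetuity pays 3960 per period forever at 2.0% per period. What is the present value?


PV = PMT / i
= 3960 / 0.02
= 198000.0


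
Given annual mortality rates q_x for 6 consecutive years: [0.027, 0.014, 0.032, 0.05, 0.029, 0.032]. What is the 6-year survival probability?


p_k = 1 - q_k for each year
Survival = product of (1 - q_k)
= 0.973 * 0.986 * 0.968 * 0.95 * 0.971 * 0.968
= 0.8292


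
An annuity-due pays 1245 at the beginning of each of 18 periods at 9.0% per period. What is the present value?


PV_due = PMT * (1-(1+i)^(-n))/i * (1+i)
PV_immediate = 10900.7533
PV_due = 10900.7533 * 1.09
= 11881.8211


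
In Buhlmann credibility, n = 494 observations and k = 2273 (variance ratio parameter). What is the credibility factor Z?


Z = n / (n + k)
= 494 / (494 + 2273)
= 494 / 2767
= 0.1785


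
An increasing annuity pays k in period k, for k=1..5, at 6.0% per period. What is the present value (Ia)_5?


(Ia)_n = sum_{k=1}^{n} k * v^k, v = 1/(1+i)
v = 0.943396
Sum computed term by term:
(Ia)_5 = 12.1469


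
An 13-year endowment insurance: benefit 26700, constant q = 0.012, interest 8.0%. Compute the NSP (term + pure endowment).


Term component = 2388.0574
Pure endowment = 13_p_x * v^13 * benefit = 0.854752 * 0.367698 * 26700 = 8391.5603
NSP = 10779.6177


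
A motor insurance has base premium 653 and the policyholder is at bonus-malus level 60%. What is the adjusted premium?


adjusted = base * BM_level / 100
= 653 * 60 / 100
= 653 * 0.6
= 391.8


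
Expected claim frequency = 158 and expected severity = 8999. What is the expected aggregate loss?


E[S] = E[N] * E[X]
= 158 * 8999
= 1.4218e+06


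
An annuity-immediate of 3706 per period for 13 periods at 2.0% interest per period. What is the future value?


FV = PMT * ((1+i)^n - 1) / i
= 3706 * ((1.02)^13 - 1) / 0.02
= 3706 * (1.293607 - 1) / 0.02
= 54405.3086


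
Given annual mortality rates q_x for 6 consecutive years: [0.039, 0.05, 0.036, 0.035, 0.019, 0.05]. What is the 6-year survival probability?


p_k = 1 - q_k for each year
Survival = product of (1 - q_k)
= 0.961 * 0.95 * 0.964 * 0.965 * 0.981 * 0.95
= 0.7915


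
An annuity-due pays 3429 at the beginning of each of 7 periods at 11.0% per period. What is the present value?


PV_due = PMT * (1-(1+i)^(-n))/i * (1+i)
PV_immediate = 16158.121
PV_due = 16158.121 * 1.11
= 17935.5143


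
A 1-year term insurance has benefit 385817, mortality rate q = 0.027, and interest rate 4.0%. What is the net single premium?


NSP = benefit * q * v
v = 1/(1+i) = 0.961538
NSP = 385817 * 0.027 * 0.961538
= 10016.4029


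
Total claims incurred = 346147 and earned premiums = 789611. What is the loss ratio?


Loss ratio = claims / premiums
= 346147 / 789611
= 0.4384


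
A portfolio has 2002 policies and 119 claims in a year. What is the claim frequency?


frequency = claims / policies
= 119 / 2002
= 0.0594


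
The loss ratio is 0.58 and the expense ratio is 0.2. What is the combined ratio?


Combined ratio = loss ratio + expense ratio
= 0.58 + 0.2
= 0.78


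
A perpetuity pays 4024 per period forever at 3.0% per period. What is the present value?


PV = PMT / i
= 4024 / 0.03
= 134133.3333


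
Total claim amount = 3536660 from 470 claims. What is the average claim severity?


severity = total / number
= 3536660 / 470
= 7524.8085


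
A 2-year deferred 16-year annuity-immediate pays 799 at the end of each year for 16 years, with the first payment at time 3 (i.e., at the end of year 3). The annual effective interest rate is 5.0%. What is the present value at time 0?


PV at time 2 of the 16-year annuity-immediate:
a_n = 799 * (1-(1+0.05)^(-16))/0.05 = 8659.3779
Discount back 2 years to time 0:
PV = 8659.3779 * (1+0.05)^(-2)
= 8659.3779 * 0.907029
= 7854.311


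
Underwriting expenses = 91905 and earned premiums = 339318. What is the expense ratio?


Expense ratio = expenses / premiums
= 91905 / 339318
= 0.2709


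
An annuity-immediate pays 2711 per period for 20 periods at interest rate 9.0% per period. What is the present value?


PV = PMT * (1 - (1+i)^(-n)) / i
= 2711 * (1 - (1+0.09)^(-20)) / 0.09
= 2711 * (1 - 0.178431) / 0.09
= 2711 * 9.128546
= 24747.4873


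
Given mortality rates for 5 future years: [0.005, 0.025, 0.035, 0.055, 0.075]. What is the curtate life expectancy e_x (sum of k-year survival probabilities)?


e_x = sum_{k=1}^{n} k_p_x
k_p_x values:
  1_p_x = 0.995
  2_p_x = 0.970125
  3_p_x = 0.936171
  4_p_x = 0.884681
  5_p_x = 0.81833
e_x = 4.6043


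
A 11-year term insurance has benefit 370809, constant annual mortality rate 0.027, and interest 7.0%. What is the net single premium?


NSP = benefit * sum_{k=0}^{n-1} k_p_x * q * v^(k+1)
With constant q=0.027, v=0.934579
Sum = 0.180489
NSP = 370809 * 0.180489
= 66926.9639


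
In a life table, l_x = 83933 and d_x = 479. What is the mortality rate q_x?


q_x = d_x / l_x
= 479 / 83933
= 0.0057


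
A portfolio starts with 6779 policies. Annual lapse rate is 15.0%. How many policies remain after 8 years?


remaining = initial * (1 - lapse)^years
= 6779 * (1 - 0.15)^8
= 6779 * 0.272491
= 1847.2133


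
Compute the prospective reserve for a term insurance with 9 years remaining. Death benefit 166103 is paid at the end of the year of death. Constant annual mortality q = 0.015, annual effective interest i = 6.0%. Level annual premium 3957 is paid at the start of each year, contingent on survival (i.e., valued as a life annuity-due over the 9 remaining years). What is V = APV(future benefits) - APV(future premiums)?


v = 1/(1+i) = 0.943396
APV(future benefits) per unit = sum_{k=0}^{8} k_p_x * q * v^(k+1) = 0.096676
APV(future benefits) = 166103 * 0.096676 = 16058.0917
Life annuity-due factor ä_{x:9} = sum_{k=0}^{8} k_p_x * v^k = 6.831736
APV(future premiums) = 3957 * 6.831736 = 27033.1787
V = 16058.0917 - 27033.1787
= -10975.0869


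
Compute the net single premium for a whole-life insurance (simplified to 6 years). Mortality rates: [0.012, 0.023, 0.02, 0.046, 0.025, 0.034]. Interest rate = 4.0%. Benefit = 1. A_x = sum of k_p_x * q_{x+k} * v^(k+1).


v = 0.961538
Year 0: k_p_x=1.0, q=0.012, term=0.011538
Year 1: k_p_x=0.988, q=0.023, term=0.02101
Year 2: k_p_x=0.965276, q=0.02, term=0.017163
Year 3: k_p_x=0.94597, q=0.046, term=0.037196
Year 4: k_p_x=0.902456, q=0.025, term=0.018544
Year 5: k_p_x=0.879894, q=0.034, term=0.023643
A_x = 0.1291


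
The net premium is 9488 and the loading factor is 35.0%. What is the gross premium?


Gross = net * (1 + loading)
= 9488 * (1 + 0.35)
= 9488 * 1.35
= 12808.8


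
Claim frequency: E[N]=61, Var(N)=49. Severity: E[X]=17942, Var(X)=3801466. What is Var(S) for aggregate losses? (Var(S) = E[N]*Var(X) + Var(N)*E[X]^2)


Var(S) = E[N]*Var(X) + Var(N)*E[X]^2
= 61*3801466 + 49*17942^2
= 231889426 + 15773852836
= 1.6006e+10


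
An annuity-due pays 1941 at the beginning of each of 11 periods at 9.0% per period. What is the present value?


PV_due = PMT * (1-(1+i)^(-n))/i * (1+i)
PV_immediate = 13208.8749
PV_due = 13208.8749 * 1.09
= 14397.6736


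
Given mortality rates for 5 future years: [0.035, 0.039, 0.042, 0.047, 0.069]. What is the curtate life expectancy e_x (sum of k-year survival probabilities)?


e_x = sum_{k=1}^{n} k_p_x
k_p_x values:
  1_p_x = 0.965
  2_p_x = 0.927365
  3_p_x = 0.888416
  4_p_x = 0.84666
  5_p_x = 0.788241
e_x = 4.4157


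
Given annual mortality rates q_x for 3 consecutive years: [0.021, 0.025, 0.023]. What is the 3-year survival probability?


p_k = 1 - q_k for each year
Survival = product of (1 - q_k)
= 0.979 * 0.975 * 0.977
= 0.9326


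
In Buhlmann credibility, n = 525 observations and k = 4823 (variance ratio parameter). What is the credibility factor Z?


Z = n / (n + k)
= 525 / (525 + 4823)
= 525 / 5348
= 0.0982


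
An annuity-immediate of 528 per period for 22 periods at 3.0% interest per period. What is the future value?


FV = PMT * ((1+i)^n - 1) / i
= 528 * ((1.03)^22 - 1) / 0.03
= 528 * (1.916103 - 1) / 0.03
= 16123.42


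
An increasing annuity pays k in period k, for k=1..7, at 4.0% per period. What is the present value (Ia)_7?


(Ia)_n = sum_{k=1}^{n} k * v^k, v = 1/(1+i)
v = 0.961538
Sum computed term by term:
(Ia)_7 = 23.0678


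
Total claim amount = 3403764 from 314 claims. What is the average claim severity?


severity = total / number
= 3403764 / 314
= 10840.0127


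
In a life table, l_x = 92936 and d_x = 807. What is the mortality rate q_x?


q_x = d_x / l_x
= 807 / 92936
= 0.0087


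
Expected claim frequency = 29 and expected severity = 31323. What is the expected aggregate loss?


E[S] = E[N] * E[X]
= 29 * 31323
= 908367


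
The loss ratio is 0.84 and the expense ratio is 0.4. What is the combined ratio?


Combined ratio = loss ratio + expense ratio
= 0.84 + 0.4
= 1.24


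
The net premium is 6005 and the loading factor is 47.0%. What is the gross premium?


Gross = net * (1 + loading)
= 6005 * (1 + 0.47)
= 6005 * 1.47
= 8827.35


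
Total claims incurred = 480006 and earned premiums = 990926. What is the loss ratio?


Loss ratio = claims / premiums
= 480006 / 990926
= 0.4844


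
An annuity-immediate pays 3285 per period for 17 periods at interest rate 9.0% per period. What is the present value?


PV = PMT * (1 - (1+i)^(-n)) / i
= 3285 * (1 - (1+0.09)^(-17)) / 0.09
= 3285 * (1 - 0.231073) / 0.09
= 3285 * 8.543631
= 28065.829


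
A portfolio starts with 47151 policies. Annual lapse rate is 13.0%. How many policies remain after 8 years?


remaining = initial * (1 - lapse)^years
= 47151 * (1 - 0.13)^8
= 47151 * 0.328212
= 15475.5085


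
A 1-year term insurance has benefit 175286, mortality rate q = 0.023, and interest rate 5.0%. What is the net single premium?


NSP = benefit * q * v
v = 1/(1+i) = 0.952381
NSP = 175286 * 0.023 * 0.952381
= 3839.5981


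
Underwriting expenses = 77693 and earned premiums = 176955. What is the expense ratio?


Expense ratio = expenses / premiums
= 77693 / 176955
= 0.4391


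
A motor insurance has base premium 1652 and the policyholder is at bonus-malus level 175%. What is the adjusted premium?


adjusted = base * BM_level / 100
= 1652 * 175 / 100
= 1652 * 1.75
= 2891.0


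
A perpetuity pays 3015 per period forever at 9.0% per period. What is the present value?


PV = PMT / i
= 3015 / 0.09
= 33500.0


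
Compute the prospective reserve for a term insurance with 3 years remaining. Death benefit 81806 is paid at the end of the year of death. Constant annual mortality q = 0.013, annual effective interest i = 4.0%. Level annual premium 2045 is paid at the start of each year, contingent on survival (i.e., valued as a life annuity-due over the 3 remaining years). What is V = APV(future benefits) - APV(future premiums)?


v = 1/(1+i) = 0.961538
APV(future benefits) per unit = sum_{k=0}^{2} k_p_x * q * v^(k+1) = 0.035621
APV(future benefits) = 81806 * 0.035621 = 2914.0447
Life annuity-due factor ä_{x:3} = sum_{k=0}^{2} k_p_x * v^k = 2.849712
APV(future premiums) = 2045 * 2.849712 = 5827.662
V = 2914.0447 - 5827.662
= -2913.6173


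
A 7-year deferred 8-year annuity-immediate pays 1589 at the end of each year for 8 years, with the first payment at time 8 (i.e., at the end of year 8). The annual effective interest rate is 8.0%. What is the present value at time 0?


PV at time 7 of the 8-year annuity-immediate:
a_n = 1589 * (1-(1+0.08)^(-8))/0.08 = 9131.4093
Discount back 7 years to time 0:
PV = 9131.4093 * (1+0.08)^(-7)
= 9131.4093 * 0.58349
= 5328.0896


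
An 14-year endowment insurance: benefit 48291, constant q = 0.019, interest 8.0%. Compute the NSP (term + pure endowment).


Term component = 6855.7429
Pure endowment = 14_p_x * v^14 * benefit = 0.76448 * 0.340461 * 48291 = 12568.971
NSP = 19424.714


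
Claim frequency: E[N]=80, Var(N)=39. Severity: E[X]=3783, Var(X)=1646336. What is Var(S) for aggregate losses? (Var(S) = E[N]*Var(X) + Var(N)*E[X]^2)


Var(S) = E[N]*Var(X) + Var(N)*E[X]^2
= 80*1646336 + 39*3783^2
= 131706880 + 558132471
= 6.8984e+08


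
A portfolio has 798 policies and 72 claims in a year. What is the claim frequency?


frequency = claims / policies
= 72 / 798
= 0.0902


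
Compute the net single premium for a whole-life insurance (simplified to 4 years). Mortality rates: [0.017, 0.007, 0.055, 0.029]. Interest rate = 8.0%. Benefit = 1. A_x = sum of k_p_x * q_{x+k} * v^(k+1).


v = 0.925926
Year 0: k_p_x=1.0, q=0.017, term=0.015741
Year 1: k_p_x=0.983, q=0.007, term=0.005899
Year 2: k_p_x=0.976119, q=0.055, term=0.042618
Year 3: k_p_x=0.922432, q=0.029, term=0.019662
A_x = 0.0839


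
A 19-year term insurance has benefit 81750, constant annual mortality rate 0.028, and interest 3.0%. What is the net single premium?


NSP = benefit * sum_{k=0}^{n-1} k_p_x * q * v^(k+1)
With constant q=0.028, v=0.970874
Sum = 0.322256
NSP = 81750 * 0.322256
= 26344.4378


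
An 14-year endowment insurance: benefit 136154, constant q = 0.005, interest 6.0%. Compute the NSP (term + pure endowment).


Term component = 6154.9329
Pure endowment = 14_p_x * v^14 * benefit = 0.93223 * 0.442301 * 136154 = 56139.8724
NSP = 62294.8053


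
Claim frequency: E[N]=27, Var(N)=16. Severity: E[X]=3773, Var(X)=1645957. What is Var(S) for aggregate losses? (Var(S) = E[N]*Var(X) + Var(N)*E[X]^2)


Var(S) = E[N]*Var(X) + Var(N)*E[X]^2
= 27*1645957 + 16*3773^2
= 44440839 + 227768464
= 2.7221e+08


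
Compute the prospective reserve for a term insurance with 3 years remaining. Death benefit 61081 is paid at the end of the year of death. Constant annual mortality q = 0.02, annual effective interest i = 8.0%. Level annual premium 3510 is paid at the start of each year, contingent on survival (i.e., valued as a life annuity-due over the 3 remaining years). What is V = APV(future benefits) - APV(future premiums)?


v = 1/(1+i) = 0.925926
APV(future benefits) per unit = sum_{k=0}^{2} k_p_x * q * v^(k+1) = 0.05057
APV(future benefits) = 61081 * 0.05057 = 3088.8838
Life annuity-due factor ä_{x:3} = sum_{k=0}^{2} k_p_x * v^k = 2.730796
APV(future premiums) = 3510 * 2.730796 = 9585.0926
V = 3088.8838 - 9585.0926
= -6496.2088


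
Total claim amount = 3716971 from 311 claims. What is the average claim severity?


severity = total / number
= 3716971 / 311
= 11951.6752


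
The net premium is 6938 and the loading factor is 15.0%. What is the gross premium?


Gross = net * (1 + loading)
= 6938 * (1 + 0.15)
= 6938 * 1.15
= 7978.7


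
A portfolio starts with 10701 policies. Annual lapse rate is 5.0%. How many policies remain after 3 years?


remaining = initial * (1 - lapse)^years
= 10701 * (1 - 0.05)^3
= 10701 * 0.857375
= 9174.7699


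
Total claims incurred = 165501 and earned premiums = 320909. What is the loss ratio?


Loss ratio = claims / premiums
= 165501 / 320909
= 0.5157


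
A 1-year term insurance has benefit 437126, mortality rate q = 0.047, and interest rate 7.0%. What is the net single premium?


NSP = benefit * q * v
v = 1/(1+i) = 0.934579
NSP = 437126 * 0.047 * 0.934579
= 19200.8617


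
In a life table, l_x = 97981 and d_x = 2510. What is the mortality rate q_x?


q_x = d_x / l_x
= 2510 / 97981
= 0.0256


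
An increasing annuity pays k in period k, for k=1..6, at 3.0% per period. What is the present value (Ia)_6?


(Ia)_n = sum_{k=1}^{n} k * v^k, v = 1/(1+i)
v = 0.970874
Sum computed term by term:
(Ia)_6 = 18.4934


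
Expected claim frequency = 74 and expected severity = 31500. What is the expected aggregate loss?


E[S] = E[N] * E[X]
= 74 * 31500
= 2.3310e+06


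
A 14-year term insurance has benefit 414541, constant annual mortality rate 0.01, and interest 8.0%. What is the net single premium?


NSP = benefit * sum_{k=0}^{n-1} k_p_x * q * v^(k+1)
With constant q=0.01, v=0.925926
Sum = 0.078247
NSP = 414541 * 0.078247
= 32436.723


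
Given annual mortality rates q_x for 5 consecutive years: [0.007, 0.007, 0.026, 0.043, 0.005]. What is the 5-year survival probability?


p_k = 1 - q_k for each year
Survival = product of (1 - q_k)
= 0.993 * 0.993 * 0.974 * 0.957 * 0.995
= 0.9145


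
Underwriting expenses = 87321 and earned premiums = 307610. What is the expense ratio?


Expense ratio = expenses / premiums
= 87321 / 307610
= 0.2839


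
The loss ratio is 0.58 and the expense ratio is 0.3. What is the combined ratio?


Combined ratio = loss ratio + expense ratio
= 0.58 + 0.3
= 0.88


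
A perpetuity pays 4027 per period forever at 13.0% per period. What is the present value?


PV = PMT / i
= 4027 / 0.13
= 30976.9231


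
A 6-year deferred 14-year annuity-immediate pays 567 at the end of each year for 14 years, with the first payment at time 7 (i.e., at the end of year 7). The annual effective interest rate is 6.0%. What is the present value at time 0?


PV at time 6 of the 14-year annuity-immediate:
a_n = 567 * (1-(1+0.06)^(-14))/0.06 = 5270.2559
Discount back 6 years to time 0:
PV = 5270.2559 * (1+0.06)^(-6)
= 5270.2559 * 0.704961
= 3715.3224


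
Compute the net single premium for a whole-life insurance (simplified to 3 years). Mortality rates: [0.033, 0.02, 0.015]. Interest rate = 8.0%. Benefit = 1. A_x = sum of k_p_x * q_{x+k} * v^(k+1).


v = 0.925926
Year 0: k_p_x=1.0, q=0.033, term=0.030556
Year 1: k_p_x=0.967, q=0.02, term=0.016581
Year 2: k_p_x=0.94766, q=0.015, term=0.011284
A_x = 0.0584


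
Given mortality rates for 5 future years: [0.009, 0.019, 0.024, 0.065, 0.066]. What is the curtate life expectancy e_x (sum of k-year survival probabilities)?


e_x = sum_{k=1}^{n} k_p_x
k_p_x values:
  1_p_x = 0.991
  2_p_x = 0.972171
  3_p_x = 0.948839
  4_p_x = 0.887164
  5_p_x = 0.828612
e_x = 4.6278


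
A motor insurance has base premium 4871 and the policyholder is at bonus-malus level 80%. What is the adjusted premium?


adjusted = base * BM_level / 100
= 4871 * 80 / 100
= 4871 * 0.8
= 3896.8


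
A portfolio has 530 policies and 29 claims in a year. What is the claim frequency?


frequency = claims / policies
= 29 / 530
= 0.0547


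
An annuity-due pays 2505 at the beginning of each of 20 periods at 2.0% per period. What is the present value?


PV_due = PMT * (1-(1+i)^(-n))/i * (1+i)
PV_immediate = 40960.3405
PV_due = 40960.3405 * 1.02
= 41779.5473


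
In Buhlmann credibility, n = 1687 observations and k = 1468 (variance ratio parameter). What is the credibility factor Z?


Z = n / (n + k)
= 1687 / (1687 + 1468)
= 1687 / 3155
= 0.5347


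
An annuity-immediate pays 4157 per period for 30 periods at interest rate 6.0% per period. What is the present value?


PV = PMT * (1 - (1+i)^(-n)) / i
= 4157 * (1 - (1+0.06)^(-30)) / 0.06
= 4157 * (1 - 0.17411) / 0.06
= 4157 * 13.764831
= 57220.4031


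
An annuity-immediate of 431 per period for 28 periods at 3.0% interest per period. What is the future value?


FV = PMT * ((1+i)^n - 1) / i
= 431 * ((1.03)^28 - 1) / 0.03
= 431 * (2.287928 - 1) / 0.03
= 18503.2276


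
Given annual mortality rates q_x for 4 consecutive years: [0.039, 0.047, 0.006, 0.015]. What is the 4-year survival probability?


p_k = 1 - q_k for each year
Survival = product of (1 - q_k)
= 0.961 * 0.953 * 0.994 * 0.985
= 0.8967


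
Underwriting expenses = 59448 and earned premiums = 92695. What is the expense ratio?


Expense ratio = expenses / premiums
= 59448 / 92695
= 0.6413


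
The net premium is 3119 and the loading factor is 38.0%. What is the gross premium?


Gross = net * (1 + loading)
= 3119 * (1 + 0.38)
= 3119 * 1.38
= 4304.22


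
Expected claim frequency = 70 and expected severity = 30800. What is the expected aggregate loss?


E[S] = E[N] * E[X]
= 70 * 30800
= 2.1560e+06


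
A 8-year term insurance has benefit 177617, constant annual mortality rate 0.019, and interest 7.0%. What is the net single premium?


NSP = benefit * sum_{k=0}^{n-1} k_p_x * q * v^(k+1)
With constant q=0.019, v=0.934579
Sum = 0.106911
NSP = 177617 * 0.106911
= 18989.1361


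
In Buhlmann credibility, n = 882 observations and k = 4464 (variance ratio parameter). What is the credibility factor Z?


Z = n / (n + k)
= 882 / (882 + 4464)
= 882 / 5346
= 0.165


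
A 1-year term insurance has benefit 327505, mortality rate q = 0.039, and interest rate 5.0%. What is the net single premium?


NSP = benefit * q * v
v = 1/(1+i) = 0.952381
NSP = 327505 * 0.039 * 0.952381
= 12164.4714


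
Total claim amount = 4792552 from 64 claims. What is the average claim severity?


severity = total / number
= 4792552 / 64
= 74883.625


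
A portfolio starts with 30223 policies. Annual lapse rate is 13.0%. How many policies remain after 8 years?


remaining = initial * (1 - lapse)^years
= 30223 * (1 - 0.13)^8
= 30223 * 0.328212
= 9919.5413


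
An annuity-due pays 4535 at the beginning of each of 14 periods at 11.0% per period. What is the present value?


PV_due = PMT * (1-(1+i)^(-n))/i * (1+i)
PV_immediate = 31662.7588
PV_due = 31662.7588 * 1.11
= 35145.6623


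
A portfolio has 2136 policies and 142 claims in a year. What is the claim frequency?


frequency = claims / policies
= 142 / 2136
= 0.0665


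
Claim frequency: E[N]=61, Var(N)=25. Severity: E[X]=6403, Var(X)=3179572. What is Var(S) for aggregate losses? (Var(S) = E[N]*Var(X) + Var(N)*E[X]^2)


Var(S) = E[N]*Var(X) + Var(N)*E[X]^2
= 61*3179572 + 25*6403^2
= 193953892 + 1024960225
= 1.2189e+09


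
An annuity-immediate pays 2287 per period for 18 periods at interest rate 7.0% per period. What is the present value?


PV = PMT * (1 - (1+i)^(-n)) / i
= 2287 * (1 - (1+0.07)^(-18)) / 0.07
= 2287 * (1 - 0.295864) / 0.07
= 2287 * 10.059087
= 23005.1318


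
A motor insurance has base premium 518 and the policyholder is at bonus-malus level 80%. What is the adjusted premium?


adjusted = base * BM_level / 100
= 518 * 80 / 100
= 518 * 0.8
= 414.4


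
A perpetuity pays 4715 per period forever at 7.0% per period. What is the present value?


PV = PMT / i
= 4715 / 0.07
= 67357.1429


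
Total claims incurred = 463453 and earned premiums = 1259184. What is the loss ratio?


Loss ratio = claims / premiums
= 463453 / 1259184
= 0.3681


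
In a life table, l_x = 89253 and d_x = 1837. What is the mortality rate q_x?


q_x = d_x / l_x
= 1837 / 89253
= 0.0206


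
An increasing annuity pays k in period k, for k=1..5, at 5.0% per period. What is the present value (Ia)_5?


(Ia)_n = sum_{k=1}^{n} k * v^k, v = 1/(1+i)
v = 0.952381
Sum computed term by term:
(Ia)_5 = 12.5664


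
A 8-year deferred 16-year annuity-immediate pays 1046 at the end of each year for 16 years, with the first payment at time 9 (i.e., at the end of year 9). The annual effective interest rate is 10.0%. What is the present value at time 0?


PV at time 8 of the 16-year annuity-immediate:
a_n = 1046 * (1-(1+0.1)^(-16))/0.1 = 8183.5992
Discount back 8 years to time 0:
PV = 8183.5992 * (1+0.1)^(-8)
= 8183.5992 * 0.466507
= 3817.7094


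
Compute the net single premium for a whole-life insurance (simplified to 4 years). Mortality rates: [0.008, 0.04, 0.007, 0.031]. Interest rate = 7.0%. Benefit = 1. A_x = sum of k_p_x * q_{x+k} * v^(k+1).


v = 0.934579
Year 0: k_p_x=1.0, q=0.008, term=0.007477
Year 1: k_p_x=0.992, q=0.04, term=0.034658
Year 2: k_p_x=0.95232, q=0.007, term=0.005442
Year 3: k_p_x=0.945654, q=0.031, term=0.022364
A_x = 0.0699


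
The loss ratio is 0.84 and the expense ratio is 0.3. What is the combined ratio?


Combined ratio = loss ratio + expense ratio
= 0.84 + 0.3
= 1.14


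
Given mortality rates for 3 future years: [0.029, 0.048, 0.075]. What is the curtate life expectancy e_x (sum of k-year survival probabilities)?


e_x = sum_{k=1}^{n} k_p_x
k_p_x values:
  1_p_x = 0.971
  2_p_x = 0.924392
  3_p_x = 0.855063
e_x = 2.7505


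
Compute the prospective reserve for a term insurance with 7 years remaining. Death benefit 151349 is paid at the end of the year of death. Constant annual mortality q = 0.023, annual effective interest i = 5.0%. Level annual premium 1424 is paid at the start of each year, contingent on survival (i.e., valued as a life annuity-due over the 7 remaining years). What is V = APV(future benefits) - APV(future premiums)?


v = 1/(1+i) = 0.952381
APV(future benefits) per unit = sum_{k=0}^{6} k_p_x * q * v^(k+1) = 0.124811
APV(future benefits) = 151349 * 0.124811 = 18890.0162
Life annuity-due factor ä_{x:7} = sum_{k=0}^{6} k_p_x * v^k = 5.697892
APV(future premiums) = 1424 * 5.697892 = 8113.7987
V = 18890.0162 - 8113.7987
= 10776.2175


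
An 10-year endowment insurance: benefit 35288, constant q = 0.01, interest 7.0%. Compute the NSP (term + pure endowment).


Term component = 2383.0781
Pure endowment = 10_p_x * v^10 * benefit = 0.904382 * 0.508349 * 35288 = 16223.3753
NSP = 18606.4534
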